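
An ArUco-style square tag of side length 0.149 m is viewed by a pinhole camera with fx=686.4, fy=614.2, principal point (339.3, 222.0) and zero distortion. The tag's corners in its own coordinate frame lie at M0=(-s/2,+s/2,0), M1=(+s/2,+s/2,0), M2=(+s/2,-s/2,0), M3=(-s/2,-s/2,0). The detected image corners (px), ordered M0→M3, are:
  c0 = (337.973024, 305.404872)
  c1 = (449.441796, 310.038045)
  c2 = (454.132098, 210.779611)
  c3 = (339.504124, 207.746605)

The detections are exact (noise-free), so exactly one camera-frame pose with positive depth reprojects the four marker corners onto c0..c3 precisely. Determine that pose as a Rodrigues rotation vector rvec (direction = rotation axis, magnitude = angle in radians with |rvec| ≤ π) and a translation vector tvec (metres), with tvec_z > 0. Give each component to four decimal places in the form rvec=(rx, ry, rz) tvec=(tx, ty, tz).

rvec=(0.1671, 0.1081, 0.0230) tvec=(0.0733, 0.0549, 0.9071)

Intrinsics K: fx=686.4, fy=614.2, cx=339.3, cy=222.0
Marker side s = 0.149 m; corners in marker frame (Z=0):
  M0 = (-0.0745, +0.0745, 0)
  M1 = (+0.0745, +0.0745, 0)
  M2 = (+0.0745, -0.0745, 0)
  M3 = (-0.0745, -0.0745, 0)
Detected image corners:
  c0 = (337.973024, 305.404872) px
  c1 = (449.441796, 310.038045) px
  c2 = (454.132098, 210.779611) px
  c3 = (339.504124, 207.746605) px
Planar DLT: solve 8×8 A·h = b for H (H[2,2]=1):
  H  [+712.61804 +52.08343 +394.75185]
  H  [-4.25118 +708.40223 +259.15182]
  H  [-0.11625 +0.18436 +1.00000]
B = K⁻¹H; ‖b₁‖=1.102371, ‖b₂‖=1.102371; λ = 2/(‖b₁‖+‖b₂‖) = 0.907136, sign → tz>0 ⇒ λ=+0.907136
r₁ = λ·B[:,0] = (+0.99391,+0.03184,-0.10546); r₂ = λ·B[:,1] = (-0.01383,+0.98582,+0.16724)
r₃ = r₁×r₂ = (+0.10929,-0.16476,+0.98026); SVD([r₁ r₂ r₃]) → R = UVᵀ:
  R  [+0.99391 -0.01383 +0.10929]
  R  [+0.03184 +0.98582 -0.16476]
  R  [-0.10546 +0.16724 +0.98026]
t = (+0.07328, +0.05487, +0.90714) m
tr R = 2.959995; θ = arccos((tr R − 1)/2) = 0.200348 rad = 11.479°
axis k = ((R−Rᵀ)₃₂, (R−Rᵀ)₁₃, (R−Rᵀ)₂₁) / (2 sinθ) = (+0.834112, +0.539526, +0.114750)
rvec = θ·k = (+0.167113, +0.108093, +0.022990)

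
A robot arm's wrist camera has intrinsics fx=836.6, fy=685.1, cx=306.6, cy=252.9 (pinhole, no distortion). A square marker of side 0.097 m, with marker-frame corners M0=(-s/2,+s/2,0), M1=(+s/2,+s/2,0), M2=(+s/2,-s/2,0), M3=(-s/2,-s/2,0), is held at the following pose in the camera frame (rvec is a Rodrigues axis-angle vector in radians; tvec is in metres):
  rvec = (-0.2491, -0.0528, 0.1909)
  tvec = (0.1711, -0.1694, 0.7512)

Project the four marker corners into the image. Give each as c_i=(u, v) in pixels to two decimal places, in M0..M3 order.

c0=(436.74, 129.67) c1=(543.72, 147.56) c2=(555.43, 68.24) c3=(451.90, 50.64)

Intrinsics K: fx=836.6, fy=685.1, cx=306.6, cy=252.9
Marker side s = 0.097 m; corners in marker frame (Z=0):
  M0 = (-0.0485, +0.0485, 0)
  M1 = (+0.0485, +0.0485, 0)
  M2 = (+0.0485, -0.0485, 0)
  M3 = (-0.0485, -0.0485, 0)
rvec = (-0.2491, -0.0528, 0.1909), |rvec| = θ = 0.31825 rad = 18.234°
Rodrigues: sinθ=0.31290, 1−cosθ=0.05021; R = I + sinθ·[k]× + (1−cosθ)·[k]×²:
    [+0.98055 -0.18117 -0.07549]
    [+0.19421 +0.95117 +0.23992]
    [+0.02834 -0.24991 +0.96785]
t = (0.1711, -0.1694, 0.7512) m
M0: Pc = R·M0+t = (+0.11476, -0.13269, +0.73770); u = 836.6·(+0.11476)/0.73770 + 306.6 = 436.7405, v = 685.1·(-0.13269)/0.73770 + 252.9 = 129.6740
M1: Pc = R·M1+t = (+0.20987, -0.11385, +0.74045); u = 836.6·(+0.20987)/0.74045 + 306.6 = 543.7210, v = 685.1·(-0.11385)/0.74045 + 252.9 = 147.5620
M2: Pc = R·M2+t = (+0.22744, -0.20611, +0.76470); u = 836.6·(+0.22744)/0.76470 + 306.6 = 555.4302, v = 685.1·(-0.20611)/0.76470 + 252.9 = 68.2415
M3: Pc = R·M3+t = (+0.13233, -0.22495, +0.76195); u = 836.6·(+0.13233)/0.76195 + 306.6 = 451.8956, v = 685.1·(-0.22495)/0.76195 + 252.9 = 50.6365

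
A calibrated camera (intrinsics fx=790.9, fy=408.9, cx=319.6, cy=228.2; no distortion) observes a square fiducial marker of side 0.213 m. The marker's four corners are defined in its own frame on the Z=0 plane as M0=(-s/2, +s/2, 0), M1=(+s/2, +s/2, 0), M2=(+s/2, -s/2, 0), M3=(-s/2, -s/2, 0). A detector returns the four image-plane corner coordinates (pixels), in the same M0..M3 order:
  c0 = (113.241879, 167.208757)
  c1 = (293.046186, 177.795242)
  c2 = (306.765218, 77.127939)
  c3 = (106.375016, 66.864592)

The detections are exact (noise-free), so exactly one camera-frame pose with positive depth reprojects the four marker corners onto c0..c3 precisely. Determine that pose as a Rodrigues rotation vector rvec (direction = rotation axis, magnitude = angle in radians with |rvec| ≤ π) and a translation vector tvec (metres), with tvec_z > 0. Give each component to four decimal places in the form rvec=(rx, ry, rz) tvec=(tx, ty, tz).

Intrinsics K: fx=790.9, fy=408.9, cx=319.6, cy=228.2
Marker side s = 0.213 m; corners in marker frame (Z=0):
  M0 = (-0.1065, +0.1065, 0)
  M1 = (+0.1065, +0.1065, 0)
  M2 = (+0.1065, -0.1065, 0)
  M3 = (-0.1065, -0.1065, 0)
Detected image corners:
  c0 = (113.241879, 167.208757) px
  c1 = (293.046186, 177.795242) px
  c2 = (306.765218, 77.127939) px
  c3 = (106.375016, 66.864592) px
Planar DLT: solve 8×8 A·h = b for H (H[2,2]=1):
  H  [+875.99579 +88.16500 +204.07921]
  H  [+40.70766 +533.85598 +124.92599]
  H  [-0.06770 +0.50719 +1.00000]
B = K⁻¹H; ‖b₁‖=1.145234, ‖b₂‖=1.145234; λ = 2/(‖b₁‖+‖b₂‖) = 0.873184, sign → tz>0 ⇒ λ=+0.873184
r₁ = λ·B[:,0] = (+0.99102,+0.11992,-0.05912); r₂ = λ·B[:,1] = (-0.08162,+0.89286,+0.44287)
r₃ = r₁×r₂ = (+0.10589,-0.43407,+0.89463); SVD([r₁ r₂ r₃]) → R = UVᵀ:
  R  [+0.99102 -0.08162 +0.10589]
  R  [+0.11992 +0.89286 -0.43407]
  R  [-0.05912 +0.44287 +0.89463]
t = (-0.12754, -0.22054, +0.87318) m
tr R = 2.778519; θ = arccos((tr R − 1)/2) = 0.475073 rad = 27.220°
axis k = ((R−Rᵀ)₃₂, (R−Rᵀ)₁₃, (R−Rᵀ)₂₁) / (2 sinθ) = (+0.958606, +0.180376, +0.220315)
rvec = θ·k = (+0.455408, +0.085692, +0.104666)

rvec=(0.4554, 0.0857, 0.1047) tvec=(-0.1275, -0.2205, 0.8732)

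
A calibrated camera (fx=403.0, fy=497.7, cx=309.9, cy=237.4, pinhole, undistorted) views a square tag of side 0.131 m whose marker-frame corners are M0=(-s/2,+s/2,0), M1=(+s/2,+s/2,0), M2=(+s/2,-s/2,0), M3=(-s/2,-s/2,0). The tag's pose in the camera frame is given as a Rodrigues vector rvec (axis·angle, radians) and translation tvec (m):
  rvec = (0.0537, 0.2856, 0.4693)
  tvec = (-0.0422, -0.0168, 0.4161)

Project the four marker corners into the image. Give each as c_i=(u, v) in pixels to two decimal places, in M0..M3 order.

c0=(193.97, 250.82) c1=(294.99, 324.60) c2=(353.52, 179.58) c3=(244.21, 114.72)

Intrinsics K: fx=403.0, fy=497.7, cx=309.9, cy=237.4
Marker side s = 0.131 m; corners in marker frame (Z=0):
  M0 = (-0.0655, +0.0655, 0)
  M1 = (+0.0655, +0.0655, 0)
  M2 = (+0.0655, -0.0655, 0)
  M3 = (-0.0655, -0.0655, 0)
rvec = (0.0537, 0.2856, 0.4693), |rvec| = θ = 0.55199 rad = 31.627°
Rodrigues: sinθ=0.52438, 1−cosθ=0.14852; R = I + sinθ·[k]× + (1−cosθ)·[k]×²:
    [+0.85289 -0.43835 +0.28360]
    [+0.45330 +0.89124 +0.01432]
    [-0.25903 +0.11635 +0.95884]
t = (-0.0422, -0.0168, 0.4161) m
M0: Pc = R·M0+t = (-0.12678, +0.01188, +0.44069); u = 403.0·(-0.12678)/0.44069 + 309.9 = 193.9655, v = 497.7·(+0.01188)/0.44069 + 237.4 = 250.8225
M1: Pc = R·M1+t = (-0.01505, +0.07127, +0.40675); u = 403.0·(-0.01505)/0.40675 + 309.9 = 294.9909, v = 497.7·(+0.07127)/0.40675 + 237.4 = 324.6024
M2: Pc = R·M2+t = (+0.04238, -0.04548, +0.39151); u = 403.0·(+0.04238)/0.39151 + 309.9 = 353.5196, v = 497.7·(-0.04548)/0.39151 + 237.4 = 179.5786
M3: Pc = R·M3+t = (-0.06935, -0.10487, +0.42545); u = 403.0·(-0.06935)/0.42545 + 309.9 = 244.2069, v = 497.7·(-0.10487)/0.42545 + 237.4 = 114.7225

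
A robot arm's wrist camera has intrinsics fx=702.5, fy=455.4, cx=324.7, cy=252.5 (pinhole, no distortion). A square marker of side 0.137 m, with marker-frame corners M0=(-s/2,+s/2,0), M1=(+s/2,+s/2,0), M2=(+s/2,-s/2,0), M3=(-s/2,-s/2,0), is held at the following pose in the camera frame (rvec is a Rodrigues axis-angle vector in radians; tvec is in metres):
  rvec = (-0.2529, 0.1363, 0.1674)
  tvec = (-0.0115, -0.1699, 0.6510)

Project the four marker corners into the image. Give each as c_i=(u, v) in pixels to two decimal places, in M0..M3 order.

c0=(225.81, 171.63) c1=(373.09, 183.60) c2=(397.28, 96.32) c3=(256.31, 87.65)

Intrinsics K: fx=702.5, fy=455.4, cx=324.7, cy=252.5
Marker side s = 0.137 m; corners in marker frame (Z=0):
  M0 = (-0.0685, +0.0685, 0)
  M1 = (+0.0685, +0.0685, 0)
  M2 = (+0.0685, -0.0685, 0)
  M3 = (-0.0685, -0.0685, 0)
rvec = (-0.2529, 0.1363, 0.1674), |rvec| = θ = 0.33250 rad = 19.051°
Rodrigues: sinθ=0.32641, 1−cosθ=0.05477; R = I + sinθ·[k]× + (1−cosθ)·[k]×²:
    [+0.97691 -0.18141 +0.11283]
    [+0.14726 +0.95443 +0.25957]
    [-0.15478 -0.23696 +0.95911]
t = (-0.0115, -0.1699, 0.6510) m
M0: Pc = R·M0+t = (-0.09085, -0.11461, +0.64537); u = 702.5·(-0.09085)/0.64537 + 324.7 = 225.8130, v = 455.4·(-0.11461)/0.64537 + 252.5 = 171.6275
M1: Pc = R·M1+t = (+0.04299, -0.09443, +0.62417); u = 702.5·(+0.04299)/0.62417 + 324.7 = 373.0876, v = 455.4·(-0.09443)/0.62417 + 252.5 = 183.5993
M2: Pc = R·M2+t = (+0.06785, -0.22519, +0.65663); u = 702.5·(+0.06785)/0.65663 + 324.7 = 397.2846, v = 455.4·(-0.22519)/0.65663 + 252.5 = 96.3203
M3: Pc = R·M3+t = (-0.06599, -0.24537, +0.67783); u = 702.5·(-0.06599)/0.67783 + 324.7 = 256.3065, v = 455.4·(-0.24537)/0.67783 + 252.5 = 87.6522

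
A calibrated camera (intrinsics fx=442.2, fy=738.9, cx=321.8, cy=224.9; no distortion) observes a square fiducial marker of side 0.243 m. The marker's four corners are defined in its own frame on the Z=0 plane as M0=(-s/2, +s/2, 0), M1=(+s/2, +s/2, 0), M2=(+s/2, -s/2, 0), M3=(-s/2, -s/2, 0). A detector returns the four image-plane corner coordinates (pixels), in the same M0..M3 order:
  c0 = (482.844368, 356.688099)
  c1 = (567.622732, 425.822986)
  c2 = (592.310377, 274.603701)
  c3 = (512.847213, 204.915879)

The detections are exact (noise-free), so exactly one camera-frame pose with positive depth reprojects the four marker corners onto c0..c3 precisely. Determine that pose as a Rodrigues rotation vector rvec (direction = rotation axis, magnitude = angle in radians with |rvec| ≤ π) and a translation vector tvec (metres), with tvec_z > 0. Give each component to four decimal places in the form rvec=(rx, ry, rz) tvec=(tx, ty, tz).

rvec=(-0.2165, -0.1831, 0.4349) tvec=(0.5347, 0.1306, 1.0842)

Intrinsics K: fx=442.2, fy=738.9, cx=321.8, cy=224.9
Marker side s = 0.243 m; corners in marker frame (Z=0):
  M0 = (-0.1215, +0.1215, 0)
  M1 = (+0.1215, +0.1215, 0)
  M2 = (+0.1215, -0.1215, 0)
  M3 = (-0.1215, -0.1215, 0)
Detected image corners:
  c0 = (482.844368, 356.688099) px
  c1 = (567.622732, 425.822986) px
  c2 = (592.310377, 274.603701) px
  c3 = (512.847213, 204.915879) px
Planar DLT: solve 8×8 A·h = b for H (H[2,2]=1):
  H  [+401.72785 -234.57495 +539.87611]
  H  [+323.19315 +551.87910 +313.92216]
  H  [+0.11891 -0.22676 +1.00000]
B = K⁻¹H; ‖b₁‖=0.922327, ‖b₂‖=0.922327; λ = 2/(‖b₁‖+‖b₂‖) = 1.084214, sign → tz>0 ⇒ λ=+1.084214
r₁ = λ·B[:,0] = (+0.89116,+0.43499,+0.12893); r₂ = λ·B[:,1] = (-0.39623,+0.88462,-0.24585)
r₃ = r₁×r₂ = (-0.22100,+0.16801,+0.96069); SVD([r₁ r₂ r₃]) → R = UVᵀ:
  R  [+0.89116 -0.39623 -0.22100]
  R  [+0.43499 +0.88462 +0.16801]
  R  [+0.12893 -0.24585 +0.96069]
t = (+0.53469, +0.13063, +1.08421) m
tr R = 2.736473; θ = arccos((tr R − 1)/2) = 0.519159 rad = 29.746°
axis k = ((R−Rᵀ)₃₂, (R−Rᵀ)₁₃, (R−Rᵀ)₂₁) / (2 sinθ) = (-0.417074, -0.352641, +0.837672)
rvec = θ·k = (-0.216528, -0.183077, +0.434885)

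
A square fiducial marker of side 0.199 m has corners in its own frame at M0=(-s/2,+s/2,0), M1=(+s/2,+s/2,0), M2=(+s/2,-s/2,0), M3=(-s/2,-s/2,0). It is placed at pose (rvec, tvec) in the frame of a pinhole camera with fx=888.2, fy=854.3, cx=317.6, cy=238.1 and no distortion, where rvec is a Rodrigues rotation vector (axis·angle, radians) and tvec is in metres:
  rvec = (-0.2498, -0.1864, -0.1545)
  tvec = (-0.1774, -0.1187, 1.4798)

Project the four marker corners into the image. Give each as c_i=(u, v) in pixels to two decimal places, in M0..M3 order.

Intrinsics K: fx=888.2, fy=854.3, cx=317.6, cy=238.1
Marker side s = 0.199 m; corners in marker frame (Z=0):
  M0 = (-0.0995, +0.0995, 0)
  M1 = (+0.0995, +0.0995, 0)
  M2 = (+0.0995, -0.0995, 0)
  M3 = (-0.0995, -0.0995, 0)
rvec = (-0.2498, -0.1864, -0.1545), |rvec| = θ = 0.34787 rad = 19.932°
Rodrigues: sinθ=0.34090, 1−cosθ=0.05990; R = I + sinθ·[k]× + (1−cosθ)·[k]×²:
    [+0.97099 +0.17445 -0.16356]
    [-0.12836 +0.95730 +0.25905]
    [+0.20177 -0.23054 +0.95192]
t = (-0.1774, -0.1187, 1.4798) m
M0: Pc = R·M0+t = (-0.25666, -0.01068, +1.43679); u = 888.2·(-0.25666)/1.43679 + 317.6 = 158.9394, v = 854.3·(-0.01068)/1.43679 + 238.1 = 231.7513
M1: Pc = R·M1+t = (-0.06343, -0.03622, +1.47694); u = 888.2·(-0.06343)/1.47694 + 317.6 = 279.4551, v = 854.3·(-0.03622)/1.47694 + 238.1 = 217.1493
M2: Pc = R·M2+t = (-0.09814, -0.22672, +1.52281); u = 888.2·(-0.09814)/1.52281 + 317.6 = 260.3560, v = 854.3·(-0.22672)/1.52281 + 238.1 = 110.9085
M3: Pc = R·M3+t = (-0.29137, -0.20118, +1.48266); u = 888.2·(-0.29137)/1.48266 + 317.6 = 143.0521, v = 854.3·(-0.20118)/1.48266 + 238.1 = 122.1816

c0=(158.94, 231.75) c1=(279.46, 217.15) c2=(260.36, 110.91) c3=(143.05, 122.18)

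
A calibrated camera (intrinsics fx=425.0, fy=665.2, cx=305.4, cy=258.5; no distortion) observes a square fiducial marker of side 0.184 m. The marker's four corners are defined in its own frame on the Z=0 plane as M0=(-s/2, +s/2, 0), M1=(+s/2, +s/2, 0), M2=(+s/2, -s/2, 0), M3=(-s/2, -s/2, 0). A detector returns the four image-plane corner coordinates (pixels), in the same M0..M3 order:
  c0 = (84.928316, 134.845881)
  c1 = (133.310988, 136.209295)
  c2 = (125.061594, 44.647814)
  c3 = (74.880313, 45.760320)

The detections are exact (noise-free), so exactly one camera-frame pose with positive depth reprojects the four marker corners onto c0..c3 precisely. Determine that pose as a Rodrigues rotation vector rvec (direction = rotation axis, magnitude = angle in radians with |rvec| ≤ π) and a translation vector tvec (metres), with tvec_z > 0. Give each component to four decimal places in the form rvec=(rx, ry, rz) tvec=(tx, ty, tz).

rvec=(0.3209, 0.2168, 0.0205) tvec=(-0.6596, -0.3504, 1.3941)

Intrinsics K: fx=425.0, fy=665.2, cx=305.4, cy=258.5
Marker side s = 0.184 m; corners in marker frame (Z=0):
  M0 = (-0.0920, +0.0920, 0)
  M1 = (+0.0920, +0.0920, 0)
  M2 = (+0.0920, -0.0920, 0)
  M3 = (-0.0920, -0.0920, 0)
Detected image corners:
  c0 = (84.928316, 134.845881) px
  c1 = (133.310988, 136.209295) px
  c2 = (125.061594, 44.647814) px
  c3 = (74.880313, 45.760320) px
Planar DLT: solve 8×8 A·h = b for H (H[2,2]=1):
  H  [+252.12755 +73.42221 +104.30200]
  H  [-12.66902 +511.22472 +91.30423]
  H  [-0.14929 +0.22606 +1.00000]
B = K⁻¹H; ‖b₁‖=0.717310, ‖b₂‖=0.717310; λ = 2/(‖b₁‖+‖b₂‖) = 1.394097, sign → tz>0 ⇒ λ=+1.394097
r₁ = λ·B[:,0] = (+0.97659,+0.05433,-0.20813); r₂ = λ·B[:,1] = (+0.01438,+0.94893,+0.31515)
r₃ = r₁×r₂ = (+0.21462,-0.31077,+0.92594); SVD([r₁ r₂ r₃]) → R = UVᵀ:
  R  [+0.97659 +0.01438 +0.21462]
  R  [+0.05433 +0.94893 -0.31077]
  R  [-0.20813 +0.31515 +0.92594]
t = (-0.65965, -0.35040, +1.39410) m
tr R = 2.851462; θ = arccos((tr R − 1)/2) = 0.387833 rad = 22.221°
axis k = ((R−Rᵀ)₃₂, (R−Rᵀ)₁₃, (R−Rᵀ)₂₁) / (2 sinθ) = (+0.827541, +0.558914, +0.052821)
rvec = θ·k = (+0.320947, +0.216765, +0.020486)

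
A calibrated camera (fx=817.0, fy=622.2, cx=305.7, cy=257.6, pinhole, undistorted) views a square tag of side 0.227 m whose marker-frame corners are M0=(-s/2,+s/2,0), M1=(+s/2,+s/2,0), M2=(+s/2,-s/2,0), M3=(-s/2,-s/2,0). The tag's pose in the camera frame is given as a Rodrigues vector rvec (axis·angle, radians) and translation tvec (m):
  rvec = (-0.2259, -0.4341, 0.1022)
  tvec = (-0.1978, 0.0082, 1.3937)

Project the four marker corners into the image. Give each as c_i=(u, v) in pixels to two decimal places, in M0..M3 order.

Intrinsics K: fx=817.0, fy=622.2, cx=305.7, cy=257.6
Marker side s = 0.227 m; corners in marker frame (Z=0):
  M0 = (-0.1135, +0.1135, 0)
  M1 = (+0.1135, +0.1135, 0)
  M2 = (+0.1135, -0.1135, 0)
  M3 = (-0.1135, -0.1135, 0)
rvec = (-0.2259, -0.4341, 0.1022), |rvec| = θ = 0.49992 rad = 28.643°
Rodrigues: sinθ=0.47935, 1−cosθ=0.12238; R = I + sinθ·[k]× + (1−cosθ)·[k]×²:
    [+0.90261 -0.04998 -0.42755]
    [+0.14601 +0.96990 +0.19488]
    [+0.40494 -0.23833 +0.88274]
t = (-0.1978, 0.0082, 1.3937) m
M0: Pc = R·M0+t = (-0.30592, +0.10171, +1.32069); u = 817.0·(-0.30592)/1.32069 + 305.7 = 116.4537, v = 622.2·(+0.10171)/1.32069 + 257.6 = 305.5177
M1: Pc = R·M1+t = (-0.10103, +0.13486, +1.41261); u = 817.0·(-0.10103)/1.41261 + 305.7 = 247.2703, v = 622.2·(+0.13486)/1.41261 + 257.6 = 316.9989
M2: Pc = R·M2+t = (-0.08968, -0.08531, +1.46671); u = 817.0·(-0.08968)/1.46671 + 305.7 = 255.7449, v = 622.2·(-0.08531)/1.46671 + 257.6 = 221.4100
M3: Pc = R·M3+t = (-0.29457, -0.11846, +1.37479); u = 817.0·(-0.29457)/1.37479 + 305.7 = 130.6429, v = 622.2·(-0.11846)/1.37479 + 257.6 = 203.9894

c0=(116.45, 305.52) c1=(247.27, 317.00) c2=(255.74, 221.41) c3=(130.64, 203.99)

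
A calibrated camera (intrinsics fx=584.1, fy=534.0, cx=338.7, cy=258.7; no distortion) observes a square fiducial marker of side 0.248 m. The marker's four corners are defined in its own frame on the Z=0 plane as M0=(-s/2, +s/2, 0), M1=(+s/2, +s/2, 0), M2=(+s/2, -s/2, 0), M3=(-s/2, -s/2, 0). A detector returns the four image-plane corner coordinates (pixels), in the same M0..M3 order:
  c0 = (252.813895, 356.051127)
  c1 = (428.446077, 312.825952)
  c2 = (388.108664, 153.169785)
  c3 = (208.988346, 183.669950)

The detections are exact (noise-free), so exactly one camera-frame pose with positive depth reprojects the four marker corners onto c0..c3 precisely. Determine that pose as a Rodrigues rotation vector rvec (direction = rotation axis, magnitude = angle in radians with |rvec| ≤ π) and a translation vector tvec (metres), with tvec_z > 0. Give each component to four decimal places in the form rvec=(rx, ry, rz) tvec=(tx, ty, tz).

rvec=(-0.0234, -0.2434, -0.2270) tvec=(-0.0209, -0.0115, 0.7783)

Intrinsics K: fx=584.1, fy=534.0, cx=338.7, cy=258.7
Marker side s = 0.248 m; corners in marker frame (Z=0):
  M0 = (-0.1240, +0.1240, 0)
  M1 = (+0.1240, +0.1240, 0)
  M2 = (+0.1240, -0.1240, 0)
  M3 = (-0.1240, -0.1240, 0)
Detected image corners:
  c0 = (252.813895, 356.051127) px
  c1 = (428.446077, 312.825952) px
  c2 = (388.108664, 153.169785) px
  c3 = (208.988346, 183.669950) px
Planar DLT: solve 8×8 A·h = b for H (H[2,2]=1):
  H  [+814.39817 +171.22563 +323.01678]
  H  [-70.63326 +669.86913 +250.77835]
  H  [+0.31032 +0.00567 +1.00000]
B = K⁻¹H; ‖b₁‖=1.284824, ‖b₂‖=1.284824; λ = 2/(‖b₁‖+‖b₂‖) = 0.778317, sign → tz>0 ⇒ λ=+0.778317
r₁ = λ·B[:,0] = (+0.94514,-0.21996,+0.24153); r₂ = λ·B[:,1] = (+0.22560,+0.97421,+0.00441)
r₃ = r₁×r₂ = (-0.23627,+0.05032,+0.97038); SVD([r₁ r₂ r₃]) → R = UVᵀ:
  R  [+0.94514 +0.22560 -0.23627]
  R  [-0.21996 +0.97421 +0.05032]
  R  [+0.24153 +0.00441 +0.97038]
t = (-0.02090, -0.01155, +0.77832) m
tr R = 2.889728; θ = arccos((tr R − 1)/2) = 0.333617 rad = 19.115°
axis k = ((R−Rᵀ)₃₂, (R−Rᵀ)₁₃, (R−Rᵀ)₂₁) / (2 sinθ) = (-0.070086, -0.729554, -0.680322)
rvec = θ·k = (-0.023382, -0.243392, -0.226967)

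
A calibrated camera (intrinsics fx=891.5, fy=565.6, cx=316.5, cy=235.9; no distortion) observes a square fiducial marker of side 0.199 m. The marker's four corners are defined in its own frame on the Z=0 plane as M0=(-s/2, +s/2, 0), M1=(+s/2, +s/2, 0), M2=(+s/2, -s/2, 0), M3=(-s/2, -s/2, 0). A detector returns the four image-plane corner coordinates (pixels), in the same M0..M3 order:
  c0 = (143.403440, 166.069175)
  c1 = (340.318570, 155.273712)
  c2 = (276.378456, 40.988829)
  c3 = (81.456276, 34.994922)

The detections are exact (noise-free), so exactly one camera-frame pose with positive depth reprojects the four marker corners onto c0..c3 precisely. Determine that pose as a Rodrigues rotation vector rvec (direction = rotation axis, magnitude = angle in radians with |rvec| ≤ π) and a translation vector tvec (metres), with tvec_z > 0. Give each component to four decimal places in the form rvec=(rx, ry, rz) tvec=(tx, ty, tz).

rvec=(-0.3068, -0.5539, -0.2485) tvec=(-0.0905, -0.1967, 0.8042)

Intrinsics K: fx=891.5, fy=565.6, cx=316.5, cy=235.9
Marker side s = 0.199 m; corners in marker frame (Z=0):
  M0 = (-0.0995, +0.0995, 0)
  M1 = (+0.0995, +0.0995, 0)
  M2 = (+0.0995, -0.0995, 0)
  M3 = (-0.0995, -0.0995, 0)
Detected image corners:
  c0 = (143.403440, 166.069175) px
  c1 = (340.318570, 155.273712) px
  c2 = (276.378456, 40.988829) px
  c3 = (81.456276, 34.994922) px
Planar DLT: solve 8×8 A·h = b for H (H[2,2]=1):
  H  [+1127.95600 +259.75827 +216.19412]
  H  [+56.85701 +586.76027 +97.60004]
  H  [+0.68243 -0.27036 +1.00000]
B = K⁻¹H; ‖b₁‖=1.243400, ‖b₂‖=1.243400; λ = 2/(‖b₁‖+‖b₂‖) = 0.804247, sign → tz>0 ⇒ λ=+0.804247
r₁ = λ·B[:,0] = (+0.82271,-0.14806,+0.54884); r₂ = λ·B[:,1] = (+0.31153,+0.92502,-0.21744)
r₃ = r₁×r₂ = (-0.47549,+0.34987,+0.80715); SVD([r₁ r₂ r₃]) → R = UVᵀ:
  R  [+0.82271 +0.31153 -0.47549]
  R  [-0.14806 +0.92502 +0.34987]
  R  [+0.54884 -0.21744 +0.80715]
t = (-0.09049, -0.19665, +0.80425) m
tr R = 2.554890; θ = arccos((tr R − 1)/2) = 0.680203 rad = 38.973°
axis k = ((R−Rᵀ)₃₂, (R−Rᵀ)₁₃, (R−Rᵀ)₂₁) / (2 sinθ) = (-0.450995, -0.814318, -0.365364)
rvec = θ·k = (-0.306768, -0.553902, -0.248522)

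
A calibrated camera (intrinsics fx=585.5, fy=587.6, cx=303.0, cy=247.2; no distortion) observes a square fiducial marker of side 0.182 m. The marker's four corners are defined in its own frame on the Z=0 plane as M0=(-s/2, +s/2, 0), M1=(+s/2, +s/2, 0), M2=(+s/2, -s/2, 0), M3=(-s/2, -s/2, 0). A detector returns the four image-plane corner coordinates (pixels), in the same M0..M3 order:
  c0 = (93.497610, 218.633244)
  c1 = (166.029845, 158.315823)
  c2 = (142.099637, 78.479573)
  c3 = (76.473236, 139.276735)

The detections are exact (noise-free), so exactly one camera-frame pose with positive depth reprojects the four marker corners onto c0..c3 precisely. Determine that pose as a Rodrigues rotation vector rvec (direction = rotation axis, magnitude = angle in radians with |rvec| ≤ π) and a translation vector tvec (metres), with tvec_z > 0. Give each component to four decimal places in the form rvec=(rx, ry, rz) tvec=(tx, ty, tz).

Intrinsics K: fx=585.5, fy=587.6, cx=303.0, cy=247.2
Marker side s = 0.182 m; corners in marker frame (Z=0):
  M0 = (-0.0910, +0.0910, 0)
  M1 = (+0.0910, +0.0910, 0)
  M2 = (+0.0910, -0.0910, 0)
  M3 = (-0.0910, -0.0910, 0)
Detected image corners:
  c0 = (93.497610, 218.633244) px
  c1 = (166.029845, 158.315823) px
  c2 = (142.099637, 78.479573) px
  c3 = (76.473236, 139.276735) px
Planar DLT: solve 8×8 A·h = b for H (H[2,2]=1):
  H  [+334.80953 +59.26324 +117.95823]
  H  [-387.50050 +371.85247 +148.09615]
  H  [-0.36802 -0.44019 +1.00000]
B = K⁻¹H; ‖b₁‖=0.985484, ‖b₂‖=0.985484; λ = 2/(‖b₁‖+‖b₂‖) = 1.014730, sign → tz>0 ⇒ λ=+1.014730
r₁ = λ·B[:,0] = (+0.77351,-0.51207,-0.37344); r₂ = λ·B[:,1] = (+0.33387,+0.83007,-0.44668)
r₃ = r₁×r₂ = (+0.53871,+0.22083,+0.81303); SVD([r₁ r₂ r₃]) → R = UVᵀ:
  R  [+0.77351 +0.33387 +0.53871]
  R  [-0.51207 +0.83007 +0.22083]
  R  [-0.37344 -0.44668 +0.81303]
t = (-0.32070, -0.17114, +1.01473) m
tr R = 2.416617; θ = arccos((tr R − 1)/2) = 0.783697 rad = 44.903°
axis k = ((R−Rᵀ)₃₂, (R−Rᵀ)₁₃, (R−Rᵀ)₂₁) / (2 sinθ) = (-0.472805, +0.646085, -0.599191)
rvec = θ·k = (-0.370535, +0.506335, -0.469584)

rvec=(-0.3705, 0.5063, -0.4696) tvec=(-0.3207, -0.1711, 1.0147)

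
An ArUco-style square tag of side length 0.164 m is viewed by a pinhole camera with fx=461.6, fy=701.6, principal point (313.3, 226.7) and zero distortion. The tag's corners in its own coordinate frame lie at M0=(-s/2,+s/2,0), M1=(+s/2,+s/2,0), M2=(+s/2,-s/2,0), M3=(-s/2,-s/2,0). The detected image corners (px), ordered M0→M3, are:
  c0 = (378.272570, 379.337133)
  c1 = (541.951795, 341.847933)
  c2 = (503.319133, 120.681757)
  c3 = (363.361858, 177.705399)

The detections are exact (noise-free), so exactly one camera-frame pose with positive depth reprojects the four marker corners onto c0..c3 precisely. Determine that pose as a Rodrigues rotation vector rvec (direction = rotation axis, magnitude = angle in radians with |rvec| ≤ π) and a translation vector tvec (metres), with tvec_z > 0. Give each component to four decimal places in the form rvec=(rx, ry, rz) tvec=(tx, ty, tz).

rvec=(-0.4085, 0.4333, -0.1488) tvec=(0.1399, 0.0162, 0.5049)

Intrinsics K: fx=461.6, fy=701.6, cx=313.3, cy=226.7
Marker side s = 0.164 m; corners in marker frame (Z=0):
  M0 = (-0.0820, +0.0820, 0)
  M1 = (+0.0820, +0.0820, 0)
  M2 = (+0.0820, -0.0820, 0)
  M3 = (-0.0820, -0.0820, 0)
Detected image corners:
  c0 = (378.272570, 379.337133) px
  c1 = (541.951795, 341.847933) px
  c2 = (503.319133, 120.681757) px
  c3 = (363.361858, 177.705399) px
Planar DLT: solve 8×8 A·h = b for H (H[2,2]=1):
  H  [+587.15455 -207.96572 +441.17550]
  H  [-482.55951 +1076.09405 +249.22415]
  H  [-0.74698 -0.82103 +1.00000]
B = K⁻¹H; ‖b₁‖=1.980433, ‖b₂‖=1.980433; λ = 2/(‖b₁‖+‖b₂‖) = 0.504940, sign → tz>0 ⇒ λ=+0.504940
r₁ = λ·B[:,0] = (+0.89829,-0.22542,-0.37718); r₂ = λ·B[:,1] = (+0.05389,+0.90842,-0.41457)
r₃ = r₁×r₂ = (+0.43609,+0.35208,+0.82817); SVD([r₁ r₂ r₃]) → R = UVᵀ:
  R  [+0.89829 +0.05389 +0.43609]
  R  [-0.22542 +0.90842 +0.35208]
  R  [-0.37718 -0.41457 +0.82817]
t = (+0.13988, +0.01621, +0.50494) m
tr R = 2.634874; θ = arccos((tr R − 1)/2) = 0.613849 rad = 35.171°
axis k = ((R−Rᵀ)₃₂, (R−Rᵀ)₁₃, (R−Rᵀ)₂₁) / (2 sinθ) = (-0.665476, +0.705946, -0.242451)
rvec = θ·k = (-0.408502, +0.433344, -0.148828)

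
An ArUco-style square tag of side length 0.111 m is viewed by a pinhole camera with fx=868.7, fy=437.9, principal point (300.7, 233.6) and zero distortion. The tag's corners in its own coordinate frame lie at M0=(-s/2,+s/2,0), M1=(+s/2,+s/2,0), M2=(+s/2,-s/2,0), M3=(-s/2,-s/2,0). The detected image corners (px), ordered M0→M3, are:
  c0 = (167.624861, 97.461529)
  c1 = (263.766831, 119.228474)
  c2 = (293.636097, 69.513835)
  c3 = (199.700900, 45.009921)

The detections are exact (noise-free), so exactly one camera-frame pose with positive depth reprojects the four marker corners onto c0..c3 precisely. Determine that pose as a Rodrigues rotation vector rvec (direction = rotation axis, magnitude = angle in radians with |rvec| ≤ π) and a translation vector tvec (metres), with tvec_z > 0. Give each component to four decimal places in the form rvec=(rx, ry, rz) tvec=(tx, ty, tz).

Intrinsics K: fx=868.7, fy=437.9, cx=300.7, cy=233.6
Marker side s = 0.111 m; corners in marker frame (Z=0):
  M0 = (-0.0555, +0.0555, 0)
  M1 = (+0.0555, +0.0555, 0)
  M2 = (+0.0555, -0.0555, 0)
  M3 = (-0.0555, -0.0555, 0)
Detected image corners:
  c0 = (167.624861, 97.461529) px
  c1 = (263.766831, 119.228474) px
  c2 = (293.636097, 69.513835) px
  c3 = (199.700900, 45.009921) px
Planar DLT: solve 8×8 A·h = b for H (H[2,2]=1):
  H  [+972.50145 -289.20649 +232.54804]
  H  [+250.12207 +456.12069 +83.06239]
  H  [+0.50317 -0.04521 +1.00000]
B = K⁻¹H; ‖b₁‖=1.112868, ‖b₂‖=1.112868; λ = 2/(‖b₁‖+‖b₂‖) = 0.898579, sign → tz>0 ⇒ λ=+0.898579
r₁ = λ·B[:,0] = (+0.84945,+0.27206,+0.45213); r₂ = λ·B[:,1] = (-0.28509,+0.95764,-0.04062)
r₃ = r₁×r₂ = (-0.44403,-0.09439,+0.89102); SVD([r₁ r₂ r₃]) → R = UVᵀ:
  R  [+0.84945 -0.28509 -0.44403]
  R  [+0.27206 +0.95764 -0.09439]
  R  [+0.45213 -0.04062 +0.89102]
t = (-0.07050, -0.30891, +0.89858) m
tr R = 2.698108; θ = arccos((tr R − 1)/2) = 0.556604 rad = 31.891°
axis k = ((R−Rᵀ)₃₂, (R−Rᵀ)₁₃, (R−Rᵀ)₂₁) / (2 sinθ) = (+0.050890, -0.848152, +0.527303)
rvec = θ·k = (+0.028326, -0.472085, +0.293499)

rvec=(0.0283, -0.4721, 0.2935) tvec=(-0.0705, -0.3089, 0.8986)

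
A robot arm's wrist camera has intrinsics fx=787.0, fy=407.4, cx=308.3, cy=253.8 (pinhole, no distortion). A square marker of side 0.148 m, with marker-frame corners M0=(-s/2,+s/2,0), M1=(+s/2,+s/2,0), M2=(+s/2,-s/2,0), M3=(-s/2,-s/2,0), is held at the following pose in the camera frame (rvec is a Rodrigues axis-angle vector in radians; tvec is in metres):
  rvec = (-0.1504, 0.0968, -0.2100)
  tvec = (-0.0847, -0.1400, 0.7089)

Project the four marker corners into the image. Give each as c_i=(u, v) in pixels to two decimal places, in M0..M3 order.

Intrinsics K: fx=787.0, fy=407.4, cx=308.3, cy=253.8
Marker side s = 0.148 m; corners in marker frame (Z=0):
  M0 = (-0.0740, +0.0740, 0)
  M1 = (+0.0740, +0.0740, 0)
  M2 = (+0.0740, -0.0740, 0)
  M3 = (-0.0740, -0.0740, 0)
rvec = (-0.1504, 0.0968, -0.2100), |rvec| = θ = 0.27584 rad = 15.805°
Rodrigues: sinθ=0.27236, 1−cosθ=0.03780; R = I + sinθ·[k]× + (1−cosθ)·[k]×²:
    [+0.97343 +0.20011 +0.11127]
    [-0.21458 +0.96685 +0.13840]
    [-0.07988 -0.15860 +0.98411]
t = (-0.0847, -0.1400, 0.7089) m
M0: Pc = R·M0+t = (-0.14193, -0.05257, +0.70308); u = 787.0·(-0.14193)/0.70308 + 308.3 = 149.4329, v = 407.4·(-0.05257)/0.70308 + 253.8 = 223.3357
M1: Pc = R·M1+t = (+0.00214, -0.08433, +0.69125); u = 787.0·(+0.00214)/0.69125 + 308.3 = 310.7393, v = 407.4·(-0.08433)/0.69125 + 253.8 = 204.0977
M2: Pc = R·M2+t = (-0.02747, -0.22743, +0.71472); u = 787.0·(-0.02747)/0.71472 + 308.3 = 278.0474, v = 407.4·(-0.22743)/0.71472 + 253.8 = 124.1651
M3: Pc = R·M3+t = (-0.17154, -0.19567, +0.72655); u = 787.0·(-0.17154)/0.72655 + 308.3 = 122.4843, v = 407.4·(-0.19567)/0.72655 + 253.8 = 144.0823

c0=(149.43, 223.34) c1=(310.74, 204.10) c2=(278.05, 124.17) c3=(122.48, 144.08)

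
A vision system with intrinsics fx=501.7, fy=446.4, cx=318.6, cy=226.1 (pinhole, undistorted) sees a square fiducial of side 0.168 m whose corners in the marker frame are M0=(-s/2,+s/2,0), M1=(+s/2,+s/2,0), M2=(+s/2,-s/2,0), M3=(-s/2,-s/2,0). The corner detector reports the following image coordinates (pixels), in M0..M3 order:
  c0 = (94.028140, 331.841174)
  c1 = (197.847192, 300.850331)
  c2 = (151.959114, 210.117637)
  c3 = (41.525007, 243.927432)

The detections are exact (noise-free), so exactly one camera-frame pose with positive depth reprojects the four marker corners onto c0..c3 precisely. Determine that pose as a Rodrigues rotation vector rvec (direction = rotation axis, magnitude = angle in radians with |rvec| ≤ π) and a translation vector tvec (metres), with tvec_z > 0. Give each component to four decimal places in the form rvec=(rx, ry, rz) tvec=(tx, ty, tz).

Intrinsics K: fx=501.7, fy=446.4, cx=318.6, cy=226.1
Marker side s = 0.168 m; corners in marker frame (Z=0):
  M0 = (-0.0840, +0.0840, 0)
  M1 = (+0.0840, +0.0840, 0)
  M2 = (+0.0840, -0.0840, 0)
  M3 = (-0.0840, -0.0840, 0)
Detected image corners:
  c0 = (94.028140, 331.841174) px
  c1 = (197.847192, 300.850331) px
  c2 = (151.959114, 210.117637) px
  c3 = (41.525007, 243.927432) px
Planar DLT: solve 8×8 A·h = b for H (H[2,2]=1):
  H  [+631.34340 +340.11233 +121.93337]
  H  [-205.28348 +637.34437 +273.20720]
  H  [-0.04674 +0.38902 +1.00000]
B = K⁻¹H; ‖b₁‖=1.360744, ‖b₂‖=1.360744; λ = 2/(‖b₁‖+‖b₂‖) = 0.734892, sign → tz>0 ⇒ λ=+0.734892
r₁ = λ·B[:,0] = (+0.94661,-0.32055,-0.03435); r₂ = λ·B[:,1] = (+0.31665,+0.90443,+0.28589)
r₃ = r₁×r₂ = (-0.06058,-0.28150,+0.95765); SVD([r₁ r₂ r₃]) → R = UVᵀ:
  R  [+0.94661 +0.31665 -0.06058]
  R  [-0.32055 +0.90443 -0.28150]
  R  [-0.03435 +0.28589 +0.95765]
t = (-0.28808, +0.07755, +0.73489) m
tr R = 2.808689; θ = arccos((tr R − 1)/2) = 0.440955 rad = 25.265°
axis k = ((R−Rᵀ)₃₂, (R−Rᵀ)₁₃, (R−Rᵀ)₂₁) / (2 sinθ) = (+0.664700, -0.030725, -0.746478)
rvec = θ·k = (+0.293103, -0.013549, -0.329163)

rvec=(0.2931, -0.0135, -0.3292) tvec=(-0.2881, 0.0776, 0.7349)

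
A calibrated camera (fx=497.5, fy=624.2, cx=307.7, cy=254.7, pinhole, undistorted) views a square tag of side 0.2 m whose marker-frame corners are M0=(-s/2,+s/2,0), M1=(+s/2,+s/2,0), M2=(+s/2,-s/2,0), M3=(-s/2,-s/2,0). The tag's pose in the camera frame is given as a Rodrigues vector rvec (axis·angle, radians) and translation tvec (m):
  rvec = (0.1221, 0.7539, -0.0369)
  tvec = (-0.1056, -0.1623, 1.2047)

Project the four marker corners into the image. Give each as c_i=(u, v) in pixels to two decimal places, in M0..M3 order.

c0=(241.48, 223.50) c1=(296.85, 220.91) c2=(289.84, 110.36) c3=(234.38, 124.98)

Intrinsics K: fx=497.5, fy=624.2, cx=307.7, cy=254.7
Marker side s = 0.2 m; corners in marker frame (Z=0):
  M0 = (-0.1000, +0.1000, 0)
  M1 = (+0.1000, +0.1000, 0)
  M2 = (+0.1000, -0.1000, 0)
  M3 = (-0.1000, -0.1000, 0)
rvec = (0.1221, 0.7539, -0.0369), |rvec| = θ = 0.76461 rad = 43.809°
Rodrigues: sinθ=0.69226, 1−cosθ=0.27835; R = I + sinθ·[k]× + (1−cosθ)·[k]×²:
    [+0.72875 +0.07723 +0.68041]
    [+0.01042 +0.99225 -0.12379]
    [-0.68470 +0.09730 +0.72230]
t = (-0.1056, -0.1623, 1.2047) m
M0: Pc = R·M0+t = (-0.17075, -0.06412, +1.28290); u = 497.5·(-0.17075)/1.28290 + 307.7 = 241.4838, v = 624.2·(-0.06412)/1.28290 + 254.7 = 223.5039
M1: Pc = R·M1+t = (-0.02500, -0.06203, +1.14596); u = 497.5·(-0.02500)/1.14596 + 307.7 = 296.8459, v = 624.2·(-0.06203)/1.14596 + 254.7 = 220.9110
M2: Pc = R·M2+t = (-0.04045, -0.26048, +1.12650); u = 497.5·(-0.04045)/1.12650 + 307.7 = 289.8365, v = 624.2·(-0.26048)/1.12650 + 254.7 = 110.3646
M3: Pc = R·M3+t = (-0.18620, -0.26257, +1.26344); u = 497.5·(-0.18620)/1.26344 + 307.7 = 234.3815, v = 624.2·(-0.26257)/1.26344 + 254.7 = 124.9792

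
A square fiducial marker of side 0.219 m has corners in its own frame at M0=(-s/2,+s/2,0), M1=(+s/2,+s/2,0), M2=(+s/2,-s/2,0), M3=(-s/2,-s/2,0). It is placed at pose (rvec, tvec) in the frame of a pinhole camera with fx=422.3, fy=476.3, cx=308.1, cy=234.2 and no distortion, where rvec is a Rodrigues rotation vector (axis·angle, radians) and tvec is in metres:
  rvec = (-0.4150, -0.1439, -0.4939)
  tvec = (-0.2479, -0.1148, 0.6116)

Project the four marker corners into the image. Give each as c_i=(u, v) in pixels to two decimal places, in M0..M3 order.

Intrinsics K: fx=422.3, fy=476.3, cx=308.1, cy=234.2
Marker side s = 0.219 m; corners in marker frame (Z=0):
  M0 = (-0.1095, +0.1095, 0)
  M1 = (+0.1095, +0.1095, 0)
  M2 = (+0.1095, -0.1095, 0)
  M3 = (-0.1095, -0.1095, 0)
rvec = (-0.4150, -0.1439, -0.4939), |rvec| = θ = 0.66096 rad = 37.870°
Rodrigues: sinθ=0.61388, 1−cosθ=0.21060; R = I + sinθ·[k]× + (1−cosθ)·[k]×²:
    [+0.87243 +0.48750 -0.03484]
    [-0.42993 +0.79938 +0.41970]
    [+0.23246 -0.35118 +0.90700]
t = (-0.2479, -0.1148, 0.6116) m
M0: Pc = R·M0+t = (-0.29005, +0.01981, +0.54769); u = 422.3·(-0.29005)/0.54769 + 308.1 = 84.4568, v = 476.3·(+0.01981)/0.54769 + 234.2 = 251.4275
M1: Pc = R·M1+t = (-0.09899, -0.07434, +0.59860); u = 422.3·(-0.09899)/0.59860 + 308.1 = 238.2662, v = 476.3·(-0.07434)/0.59860 + 234.2 = 175.0449
M2: Pc = R·M2+t = (-0.20575, -0.24941, +0.67551); u = 422.3·(-0.20575)/0.67551 + 308.1 = 179.4728, v = 476.3·(-0.24941)/0.67551 + 234.2 = 58.3414
M3: Pc = R·M3+t = (-0.39681, -0.15526, +0.62460); u = 422.3·(-0.39681)/0.62460 + 308.1 = 39.8101, v = 476.3·(-0.15526)/0.62460 + 234.2 = 115.8070

c0=(84.46, 251.43) c1=(238.27, 175.04) c2=(179.47, 58.34) c3=(39.81, 115.81)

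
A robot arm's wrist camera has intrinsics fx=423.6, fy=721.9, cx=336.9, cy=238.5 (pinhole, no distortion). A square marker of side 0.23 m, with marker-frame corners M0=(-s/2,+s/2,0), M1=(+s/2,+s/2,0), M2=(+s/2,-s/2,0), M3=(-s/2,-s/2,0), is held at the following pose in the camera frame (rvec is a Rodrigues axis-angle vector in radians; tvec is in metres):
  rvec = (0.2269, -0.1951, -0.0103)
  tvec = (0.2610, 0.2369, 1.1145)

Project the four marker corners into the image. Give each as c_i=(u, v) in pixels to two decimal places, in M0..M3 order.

Intrinsics K: fx=423.6, fy=721.9, cx=336.9, cy=238.5
Marker side s = 0.23 m; corners in marker frame (Z=0):
  M0 = (-0.1150, +0.1150, 0)
  M1 = (+0.1150, +0.1150, 0)
  M2 = (+0.1150, -0.1150, 0)
  M3 = (-0.1150, -0.1150, 0)
rvec = (0.2269, -0.1951, -0.0103), |rvec| = θ = 0.29942 rad = 17.156°
Rodrigues: sinθ=0.29497, 1−cosθ=0.04449; R = I + sinθ·[k]× + (1−cosθ)·[k]×²:
    [+0.98106 -0.01182 -0.19336]
    [-0.03212 +0.97440 -0.22253]
    [+0.19104 +0.22452 +0.95556]
t = (0.2610, 0.2369, 1.1145) m
M0: Pc = R·M0+t = (+0.14682, +0.35265, +1.11835); u = 423.6·(+0.14682)/1.11835 + 336.9 = 392.5109, v = 721.9·(+0.35265)/1.11835 + 238.5 = 466.1364
M1: Pc = R·M1+t = (+0.37246, +0.34526, +1.16229); u = 423.6·(+0.37246)/1.16229 + 336.9 = 472.6449, v = 721.9·(+0.34526)/1.16229 + 238.5 = 452.9431
M2: Pc = R·M2+t = (+0.37518, +0.12115, +1.11065); u = 423.6·(+0.37518)/1.11065 + 336.9 = 479.9935, v = 721.9·(+0.12115)/1.11065 + 238.5 = 317.2457
M3: Pc = R·M3+t = (+0.14954, +0.12854, +1.06671); u = 423.6·(+0.14954)/1.06671 + 336.9 = 396.2828, v = 721.9·(+0.12854)/1.06671 + 238.5 = 325.4883

c0=(392.51, 466.14) c1=(472.64, 452.94) c2=(479.99, 317.25) c3=(396.28, 325.49)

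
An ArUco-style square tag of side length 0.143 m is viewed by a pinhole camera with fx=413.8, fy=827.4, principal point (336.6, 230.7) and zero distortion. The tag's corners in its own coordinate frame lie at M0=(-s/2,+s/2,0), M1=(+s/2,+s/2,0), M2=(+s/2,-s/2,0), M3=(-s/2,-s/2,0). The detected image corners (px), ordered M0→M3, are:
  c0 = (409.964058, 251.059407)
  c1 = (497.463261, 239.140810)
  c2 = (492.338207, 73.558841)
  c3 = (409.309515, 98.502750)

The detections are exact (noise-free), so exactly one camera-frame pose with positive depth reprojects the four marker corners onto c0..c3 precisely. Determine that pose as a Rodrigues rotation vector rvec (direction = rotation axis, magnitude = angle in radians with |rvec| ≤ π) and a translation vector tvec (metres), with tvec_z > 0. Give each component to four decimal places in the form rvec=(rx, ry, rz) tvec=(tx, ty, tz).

rvec=(-0.2511, 0.4567, -0.0220) tvec=(0.1946, -0.0570, 0.7077)

Intrinsics K: fx=413.8, fy=827.4, cx=336.6, cy=230.7
Marker side s = 0.143 m; corners in marker frame (Z=0):
  M0 = (-0.0715, +0.0715, 0)
  M1 = (+0.0715, +0.0715, 0)
  M2 = (+0.0715, -0.0715, 0)
  M3 = (-0.0715, -0.0715, 0)
Detected image corners:
  c0 = (409.964058, 251.059407) px
  c1 = (497.463261, 239.140810) px
  c2 = (492.338207, 73.558841) px
  c3 = (409.309515, 98.502750) px
Planar DLT: solve 8×8 A·h = b for H (H[2,2]=1):
  H  [+318.76124 -136.91056 +450.36541]
  H  [-231.45761 +1053.11064 +164.00220]
  H  [-0.61270 -0.34589 +1.00000]
B = K⁻¹H; ‖b₁‖=1.413117, ‖b₂‖=1.413117; λ = 2/(‖b₁‖+‖b₂‖) = 0.707656, sign → tz>0 ⇒ λ=+0.707656
r₁ = λ·B[:,0] = (+0.89781,-0.07707,-0.43358); r₂ = λ·B[:,1] = (-0.03503,+0.96895,-0.24477)
r₃ = r₁×r₂ = (+0.43898,+0.23495,+0.86724); SVD([r₁ r₂ r₃]) → R = UVᵀ:
  R  [+0.89781 -0.03503 +0.43898]
  R  [-0.07707 +0.96895 +0.23495]
  R  [-0.43358 -0.24477 +0.86724]
t = (+0.19455, -0.05705, +0.70766) m
tr R = 2.733998; θ = arccos((tr R − 1)/2) = 0.521648 rad = 29.888°
axis k = ((R−Rᵀ)₃₂, (R−Rᵀ)₁₃, (R−Rᵀ)₂₁) / (2 sinθ) = (-0.481343, +0.875517, -0.042178)
rvec = θ·k = (-0.251092, +0.456712, -0.022002)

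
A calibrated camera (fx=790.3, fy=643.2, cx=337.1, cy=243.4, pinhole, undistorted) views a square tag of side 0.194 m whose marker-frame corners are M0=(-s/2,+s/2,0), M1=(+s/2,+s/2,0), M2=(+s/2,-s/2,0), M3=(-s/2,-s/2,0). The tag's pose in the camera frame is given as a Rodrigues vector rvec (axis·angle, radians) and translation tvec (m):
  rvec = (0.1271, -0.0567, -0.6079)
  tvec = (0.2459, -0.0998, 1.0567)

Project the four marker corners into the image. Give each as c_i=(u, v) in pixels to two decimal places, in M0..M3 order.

Intrinsics K: fx=790.3, fy=643.2, cx=337.1, cy=243.4
Marker side s = 0.194 m; corners in marker frame (Z=0):
  M0 = (-0.0970, +0.0970, 0)
  M1 = (+0.0970, +0.0970, 0)
  M2 = (+0.0970, -0.0970, 0)
  M3 = (-0.0970, -0.0970, 0)
rvec = (0.1271, -0.0567, -0.6079), |rvec| = θ = 0.62363 rad = 35.731°
Rodrigues: sinθ=0.58398, 1−cosθ=0.18823; R = I + sinθ·[k]× + (1−cosθ)·[k]×²:
    [+0.81958 +0.56577 -0.09049]
    [-0.57274 +0.81332 -0.10234]
    [+0.01570 +0.13570 +0.99063]
t = (0.2459, -0.0998, 1.0567) m
M0: Pc = R·M0+t = (+0.22128, +0.03465, +1.06834); u = 790.3·(+0.22128)/1.06834 + 337.1 = 500.7908, v = 643.2·(+0.03465)/1.06834 + 243.4 = 264.2602
M1: Pc = R·M1+t = (+0.38028, -0.07646, +1.07139); u = 790.3·(+0.38028)/1.07139 + 337.1 = 617.6101, v = 643.2·(-0.07646)/1.07139 + 243.4 = 197.4953
M2: Pc = R·M2+t = (+0.27052, -0.23425, +1.04506); u = 790.3·(+0.27052)/1.04506 + 337.1 = 541.6740, v = 643.2·(-0.23425)/1.04506 + 243.4 = 99.2278
M3: Pc = R·M3+t = (+0.11152, -0.12314, +1.04201); u = 790.3·(+0.11152)/1.04201 + 337.1 = 421.6813, v = 643.2·(-0.12314)/1.04201 + 243.4 = 167.3923

c0=(500.79, 264.26) c1=(617.61, 197.50) c2=(541.67, 99.23) c3=(421.68, 167.39)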